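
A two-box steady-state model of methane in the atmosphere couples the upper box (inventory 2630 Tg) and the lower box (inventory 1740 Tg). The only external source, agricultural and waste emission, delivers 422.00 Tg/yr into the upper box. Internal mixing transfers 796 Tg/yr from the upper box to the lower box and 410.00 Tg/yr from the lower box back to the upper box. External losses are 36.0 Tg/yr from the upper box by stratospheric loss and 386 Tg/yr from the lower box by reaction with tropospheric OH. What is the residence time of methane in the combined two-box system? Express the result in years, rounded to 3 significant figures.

10.4 yr

Treat the two boxes together as one reservoir: the mixing fluxes between them are internal recycling, so τ = ΣM / Σ(external losses).
M_total = 2630 + 1740 = 4370.0 Tg.
ΣF_external_out = 36.0 + 386 = 422.00 Tg/yr.
τ = M_total / ΣF_ext = 4370.0 / 422.00 = 10.36 yr.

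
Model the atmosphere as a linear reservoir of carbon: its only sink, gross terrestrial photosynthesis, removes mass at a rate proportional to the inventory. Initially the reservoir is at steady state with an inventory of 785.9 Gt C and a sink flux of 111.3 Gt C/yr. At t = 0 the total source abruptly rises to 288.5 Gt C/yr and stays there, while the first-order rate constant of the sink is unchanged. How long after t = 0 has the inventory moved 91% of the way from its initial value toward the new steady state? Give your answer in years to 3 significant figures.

τ = M₀/F₀ = 785.9/111.3 = 7.061 yr.
The remaining gap fraction is e^(−t/τ); 91% covered ⇒ e^(−t/τ) = 0.0900.
t = −τ ln(0.0900) = 7.061 × 2.408 = 17.00 yr.

17.0 yr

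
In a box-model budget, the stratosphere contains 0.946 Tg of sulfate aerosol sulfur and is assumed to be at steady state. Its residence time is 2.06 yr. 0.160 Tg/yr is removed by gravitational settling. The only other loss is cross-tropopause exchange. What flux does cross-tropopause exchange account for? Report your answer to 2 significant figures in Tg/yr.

0.30 Tg/yr

Total removal F = M/τ = 0.946 / 2.06 = 0.4592 Tg/yr.
Cross-tropopause exchange = F − (0.160) = 0.4592 − 0.1600 = 0.2992 Tg/yr.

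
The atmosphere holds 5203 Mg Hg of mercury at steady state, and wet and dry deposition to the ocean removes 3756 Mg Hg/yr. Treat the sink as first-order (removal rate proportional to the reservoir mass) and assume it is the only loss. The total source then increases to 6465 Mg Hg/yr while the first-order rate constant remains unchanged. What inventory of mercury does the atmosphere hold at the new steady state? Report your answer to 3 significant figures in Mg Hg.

8960 Mg Hg

Rate constant k = F/M = 3756 / 5203 = 0.7219 yr⁻¹.
At the new steady state, source = k·M_new ⇒ M_new = 6465 / 0.7219 = 8956 Mg Hg.
(Equivalently M_new = M × F_new/F_old = 5203 × 6465/3756.)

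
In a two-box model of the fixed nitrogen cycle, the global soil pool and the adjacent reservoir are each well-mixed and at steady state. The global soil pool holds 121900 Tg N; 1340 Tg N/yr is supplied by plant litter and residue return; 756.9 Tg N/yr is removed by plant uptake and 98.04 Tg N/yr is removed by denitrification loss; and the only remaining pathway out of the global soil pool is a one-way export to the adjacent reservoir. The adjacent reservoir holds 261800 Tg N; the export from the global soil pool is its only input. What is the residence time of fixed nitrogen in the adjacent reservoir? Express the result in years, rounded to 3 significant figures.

Balance the global soil pool: ΣF_in = 1340.0 Tg N/yr.
Export to the adjacent reservoir = ΣF_in − (756.9 + 98.04) = 485.06 Tg N/yr.
At steady state the output of the adjacent reservoir equals its input, 485.06 Tg N/yr.
τ = M / F = 261800 / 485.06 = 539.7 yr.

540 yr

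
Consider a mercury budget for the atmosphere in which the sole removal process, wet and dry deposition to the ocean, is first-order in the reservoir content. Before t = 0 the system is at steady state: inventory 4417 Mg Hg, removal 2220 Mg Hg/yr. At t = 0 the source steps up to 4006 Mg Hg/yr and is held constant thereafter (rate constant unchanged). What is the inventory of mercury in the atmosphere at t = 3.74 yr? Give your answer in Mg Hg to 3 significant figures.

7430 Mg Hg

The sink rate constant is k = F₀/M₀ = 2220/4417 = 0.5026 yr⁻¹.
Solving dM/dt = F₁ − kM with M(0) = M₀ gives M(t) = F₁/k + (M₀ − F₁/k)·e^(−kt).
F₁/k = 4006/0.5026 = 7970.5 Mg Hg; kt = 0.5026 × 3.74 = 1.880, e^(−kt) = 0.1526.
M(3.74) = 7970.5 + (4417 − 7970.5) × 0.1526 = 7970.5 − 542.4 = 7428.1 Mg Hg.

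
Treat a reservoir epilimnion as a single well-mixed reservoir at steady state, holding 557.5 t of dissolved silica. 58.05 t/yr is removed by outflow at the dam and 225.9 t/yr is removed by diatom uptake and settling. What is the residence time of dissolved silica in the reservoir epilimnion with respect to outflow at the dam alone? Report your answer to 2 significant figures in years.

9.6 yr

Residence time with respect to a single sink: τ = M / F_sink.
τ = 557.5 / 58.05 = 9.604 yr.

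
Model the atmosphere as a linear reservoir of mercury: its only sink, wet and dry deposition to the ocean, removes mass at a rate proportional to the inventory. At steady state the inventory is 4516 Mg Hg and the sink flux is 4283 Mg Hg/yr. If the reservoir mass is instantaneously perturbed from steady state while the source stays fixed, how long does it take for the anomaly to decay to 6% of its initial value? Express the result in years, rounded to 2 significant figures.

3.0 yr

For a linear reservoir the anomaly decays as exp(−t/τ) with τ = M/F = 4516/4283 = 1.054 yr.
exp(−t/τ) = 0.06 ⇒ t = −τ ln(0.06) = 1.054 × 2.813 = 2.966 yr.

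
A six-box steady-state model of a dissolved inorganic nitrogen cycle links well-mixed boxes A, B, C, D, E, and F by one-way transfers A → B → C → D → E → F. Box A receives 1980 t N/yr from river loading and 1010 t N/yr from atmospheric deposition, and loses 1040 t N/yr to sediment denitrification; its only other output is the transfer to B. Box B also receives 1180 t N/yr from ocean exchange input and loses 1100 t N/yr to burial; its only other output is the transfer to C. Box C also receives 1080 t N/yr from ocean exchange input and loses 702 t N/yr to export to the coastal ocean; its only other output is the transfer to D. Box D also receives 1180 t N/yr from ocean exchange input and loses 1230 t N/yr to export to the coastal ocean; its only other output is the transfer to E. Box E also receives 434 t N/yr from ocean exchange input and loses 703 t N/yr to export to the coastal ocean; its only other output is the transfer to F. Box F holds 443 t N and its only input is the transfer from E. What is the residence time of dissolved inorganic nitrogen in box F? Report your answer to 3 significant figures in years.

Box A: F(A→B) = (1980 + 1010) − 1040 = 1950.0 t N/yr.
Box B: F(B→C) = (1950.0 + 1180) − 1100 = 2030.0 t N/yr.
Box C: F(C→D) = (2030.0 + 1080) − 702 = 2408.0 t N/yr.
Box D: F(D→E) = (2408.0 + 1180) − 1230 = 2358.0 t N/yr.
Box E: F(E→F) = (2358.0 + 434) − 703 = 2089.0 t N/yr.
Box F throughput = its input = 2089.0 t N/yr; τ = 443 / 2089.0 = 0.2121 yr.

0.212 yr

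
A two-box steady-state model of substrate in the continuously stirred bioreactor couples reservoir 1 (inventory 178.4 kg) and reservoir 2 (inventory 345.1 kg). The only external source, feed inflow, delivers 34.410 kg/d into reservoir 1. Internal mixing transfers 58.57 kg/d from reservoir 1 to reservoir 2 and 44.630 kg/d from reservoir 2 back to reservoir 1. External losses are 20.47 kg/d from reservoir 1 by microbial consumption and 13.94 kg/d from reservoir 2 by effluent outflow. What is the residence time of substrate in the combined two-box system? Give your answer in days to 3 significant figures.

15.2 d

Residence time in the combined system uses the total inventory and the total *external* removal — internal exchanges between the two boxes cancel.
M_total = 178.4 + 345.1 = 523.50 kg.
ΣF_external_out = 20.47 + 13.94 = 34.410 kg/d.
τ = M_total / ΣF_ext = 523.50 / 34.410 = 15.21 d.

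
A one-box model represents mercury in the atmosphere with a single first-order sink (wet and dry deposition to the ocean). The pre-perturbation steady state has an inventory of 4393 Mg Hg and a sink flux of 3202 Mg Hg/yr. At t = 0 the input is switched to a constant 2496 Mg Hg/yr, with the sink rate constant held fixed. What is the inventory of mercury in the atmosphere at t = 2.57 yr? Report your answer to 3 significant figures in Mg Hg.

3570 Mg Hg

The sink rate constant is k = F₀/M₀ = 3202/4393 = 0.7289 yr⁻¹.
Solving dM/dt = F₁ − kM with M(0) = M₀ gives M(t) = F₁/k + (M₀ − F₁/k)·e^(−kt).
F₁/k = 2496/0.7289 = 3424.4 Mg Hg; kt = 0.7289 × 2.57 = 1.873, e^(−kt) = 0.1536.
M(2.57) = 3424.4 + (4393 − 3424.4) × 0.1536 = 3424.4 + 148.8 = 3573.2 Mg Hg.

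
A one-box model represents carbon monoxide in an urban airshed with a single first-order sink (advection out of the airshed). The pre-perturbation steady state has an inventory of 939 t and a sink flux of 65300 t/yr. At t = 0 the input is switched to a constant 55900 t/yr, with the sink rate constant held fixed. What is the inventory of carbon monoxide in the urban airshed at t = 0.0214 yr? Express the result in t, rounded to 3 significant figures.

834 t

Residence time τ = M₀/F₀ = 0.01438 yr. The eventual steady state is M_∞ = M₀·(F₁/F₀) = 939 × 55900/65300 = 803.83 t.
The anomaly ΔM(t) = M(t) − M_∞ decays as ΔM₀·e^(−t/τ) with ΔM₀ = 939 − 803.83 = 135.2 t.
At t = 0.0214 yr, e^(−t/τ) = e^(−1.488) = 0.2258, so ΔM = 30.52 t and M = 803.83 + 30.52 = 834.35 t.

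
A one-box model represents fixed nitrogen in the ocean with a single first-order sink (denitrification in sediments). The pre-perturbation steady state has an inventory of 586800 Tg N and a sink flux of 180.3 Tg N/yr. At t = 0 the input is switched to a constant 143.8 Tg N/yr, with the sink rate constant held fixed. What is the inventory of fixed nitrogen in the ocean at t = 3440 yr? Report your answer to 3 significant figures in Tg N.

The sink rate constant is k = F₀/M₀ = 180.3/586800 = 0.0003073 yr⁻¹.
Solving dM/dt = F₁ − kM with M(0) = M₀ gives M(t) = F₁/k + (M₀ − F₁/k)·e^(−kt).
F₁/k = 143.8/0.0003073 = 468010 Tg N; kt = 0.0003073 × 3440 = 1.057, e^(−kt) = 0.3475.
M(3440) = 468010 + (586800 − 468010) × 0.3475 = 468010 + 41280 = 509290 Tg N.

509000 Tg N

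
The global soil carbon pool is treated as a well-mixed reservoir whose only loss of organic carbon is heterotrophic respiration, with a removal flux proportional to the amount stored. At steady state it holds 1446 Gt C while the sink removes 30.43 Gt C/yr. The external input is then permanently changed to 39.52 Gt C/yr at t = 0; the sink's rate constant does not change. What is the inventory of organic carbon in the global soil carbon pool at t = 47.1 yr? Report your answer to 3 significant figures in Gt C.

The sink rate constant is k = F₀/M₀ = 30.43/1446 = 0.02104 yr⁻¹.
Solving dM/dt = F₁ − kM with M(0) = M₀ gives M(t) = F₁/k + (M₀ − F₁/k)·e^(−kt).
F₁/k = 39.52/0.02104 = 1877.9 Gt C; kt = 0.02104 × 47.1 = 0.9912, e^(−kt) = 0.3711.
M(47.1) = 1877.9 + (1446 − 1877.9) × 0.3711 = 1877.9 − 160.3 = 1717.6 Gt C.

1720 Gt C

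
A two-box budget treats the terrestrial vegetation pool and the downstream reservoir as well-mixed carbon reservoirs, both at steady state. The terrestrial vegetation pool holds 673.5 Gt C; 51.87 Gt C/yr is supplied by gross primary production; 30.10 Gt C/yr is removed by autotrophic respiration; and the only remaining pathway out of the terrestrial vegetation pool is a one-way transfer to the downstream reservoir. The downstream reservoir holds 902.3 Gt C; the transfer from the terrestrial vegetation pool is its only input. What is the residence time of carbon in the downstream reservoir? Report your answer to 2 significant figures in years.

Balance the terrestrial vegetation pool: ΣF_in = 51.870 Gt C/yr.
Transfer to the downstream reservoir = ΣF_in − (30.10) = 21.770 Gt C/yr.
At steady state the output of the downstream reservoir equals its input, 21.770 Gt C/yr.
τ = M / F = 902.3 / 21.770 = 41.45 yr.

41 yr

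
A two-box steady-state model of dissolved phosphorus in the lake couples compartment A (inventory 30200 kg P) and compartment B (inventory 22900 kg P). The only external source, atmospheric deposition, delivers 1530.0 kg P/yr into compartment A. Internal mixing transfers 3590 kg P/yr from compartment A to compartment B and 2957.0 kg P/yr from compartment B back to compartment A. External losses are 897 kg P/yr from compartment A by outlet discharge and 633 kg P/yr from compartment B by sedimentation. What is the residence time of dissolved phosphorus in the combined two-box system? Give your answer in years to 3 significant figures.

Treat the two boxes together as one reservoir: the mixing fluxes between them are internal recycling, so τ = ΣM / Σ(external losses).
M_total = 30200 + 22900 = 53100 kg P.
ΣF_external_out = 897 + 633 = 1530.0 kg P/yr.
τ = M_total / ΣF_ext = 53100 / 1530.0 = 34.71 yr.

34.7 yr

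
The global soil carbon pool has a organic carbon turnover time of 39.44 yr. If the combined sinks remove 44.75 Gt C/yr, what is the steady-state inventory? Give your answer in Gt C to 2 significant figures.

τ = M/F ⇒ M = τ × F = 39.44 × 44.75 = 1765 Gt C.

1800 Gt C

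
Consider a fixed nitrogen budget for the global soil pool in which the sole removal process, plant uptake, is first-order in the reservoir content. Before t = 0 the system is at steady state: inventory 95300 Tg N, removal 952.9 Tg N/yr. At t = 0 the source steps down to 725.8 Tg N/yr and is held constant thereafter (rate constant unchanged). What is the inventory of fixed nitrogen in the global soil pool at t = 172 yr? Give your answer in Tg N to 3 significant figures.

76700 Tg N

The sink rate constant is k = F₀/M₀ = 952.9/95300 = 0.009999 yr⁻¹.
Solving dM/dt = F₁ − kM with M(0) = M₀ gives M(t) = F₁/k + (M₀ − F₁/k)·e^(−kt).
F₁/k = 725.8/0.009999 = 72588 Tg N; kt = 0.009999 × 172 = 1.720, e^(−kt) = 0.1791.
M(172) = 72588 + (95300 − 72588) × 0.1791 = 72588 + 4068 = 76655 Tg N.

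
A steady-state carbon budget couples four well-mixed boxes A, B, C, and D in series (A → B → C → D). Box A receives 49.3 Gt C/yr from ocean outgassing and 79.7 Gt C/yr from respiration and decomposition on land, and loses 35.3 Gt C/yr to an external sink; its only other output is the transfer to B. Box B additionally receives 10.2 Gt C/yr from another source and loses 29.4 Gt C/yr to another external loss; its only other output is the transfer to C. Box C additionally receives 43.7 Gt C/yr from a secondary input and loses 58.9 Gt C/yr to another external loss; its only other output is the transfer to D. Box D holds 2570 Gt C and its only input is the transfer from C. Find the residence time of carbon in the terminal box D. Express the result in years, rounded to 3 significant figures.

Box A: F(A→B) = (49.3 + 79.7) − 35.3 = 93.700 Gt C/yr.
Box B: F(B→C) = (93.700 + 10.2) − 29.4 = 74.500 Gt C/yr.
Box C: F(C→D) = (74.500 + 43.7) − 58.9 = 59.300 Gt C/yr.
Box D throughput = its input = 59.300 Gt C/yr; τ = 2570 / 59.300 = 43.34 yr.

43.3 yr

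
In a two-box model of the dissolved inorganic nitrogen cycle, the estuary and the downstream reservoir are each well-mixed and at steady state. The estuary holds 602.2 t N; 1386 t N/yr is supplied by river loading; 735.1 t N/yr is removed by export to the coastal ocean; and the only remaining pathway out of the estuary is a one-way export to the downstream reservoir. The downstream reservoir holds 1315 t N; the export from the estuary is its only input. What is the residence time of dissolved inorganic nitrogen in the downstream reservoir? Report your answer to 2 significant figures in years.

2.0 yr

Balance the estuary: ΣF_in = 1386.0 t N/yr.
Export to the downstream reservoir = ΣF_in − (735.1) = 650.90 t N/yr.
At steady state the output of the downstream reservoir equals its input, 650.90 t N/yr.
τ = M / F = 1315 / 650.90 = 2.020 yr.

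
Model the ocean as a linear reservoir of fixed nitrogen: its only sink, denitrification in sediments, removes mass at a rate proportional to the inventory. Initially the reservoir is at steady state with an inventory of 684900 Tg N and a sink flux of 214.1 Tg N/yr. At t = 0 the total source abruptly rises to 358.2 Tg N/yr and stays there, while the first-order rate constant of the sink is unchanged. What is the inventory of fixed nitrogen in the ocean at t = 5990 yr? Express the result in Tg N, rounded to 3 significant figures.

τ = M₀/F₀ = 684900/214.1 = 3199 yr; rate constant k = 1/τ.
New steady state M_∞ = F₁/k = F₁·τ = 358.2 × 3199 = 1.1459×10^6 Tg N.
M(t) = M_∞ + (M₀ − M_∞)·e^(−t/τ); t/τ = 5990/3199 = 1.872, so e^(−t/τ) = 0.1537.
M(t) = 1.1459×10^6 − 461000 × 0.1537 = 1.0750×10^6 Tg N.

1.08×10^6 Tg N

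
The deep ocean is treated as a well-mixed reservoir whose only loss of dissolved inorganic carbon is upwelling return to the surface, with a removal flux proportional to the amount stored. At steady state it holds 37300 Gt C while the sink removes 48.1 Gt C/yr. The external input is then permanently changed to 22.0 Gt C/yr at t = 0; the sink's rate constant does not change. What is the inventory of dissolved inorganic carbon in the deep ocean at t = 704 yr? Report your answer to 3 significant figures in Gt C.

25200 Gt C

τ = M₀/F₀ = 37300/48.1 = 775.5 yr; rate constant k = 1/τ.
New steady state M_∞ = F₁/k = F₁·τ = 22.0 × 775.5 = 17060 Gt C.
M(t) = M_∞ + (M₀ − M_∞)·e^(−t/τ); t/τ = 704/775.5 = 0.9078, so e^(−t/τ) = 0.4034.
M(t) = 17060 + 20240 × 0.4034 = 25225 Gt C.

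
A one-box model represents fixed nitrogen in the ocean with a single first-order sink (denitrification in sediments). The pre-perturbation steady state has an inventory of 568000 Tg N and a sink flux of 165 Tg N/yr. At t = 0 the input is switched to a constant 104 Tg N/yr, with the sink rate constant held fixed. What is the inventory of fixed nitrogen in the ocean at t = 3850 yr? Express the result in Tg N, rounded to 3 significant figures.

427000 Tg N

τ = M₀/F₀ = 568000/165 = 3442 yr; rate constant k = 1/τ.
New steady state M_∞ = F₁/k = F₁·τ = 104 × 3442 = 358010 Tg N.
M(t) = M_∞ + (M₀ − M_∞)·e^(−t/τ); t/τ = 3850/3442 = 1.118, so e^(−t/τ) = 0.3268.
M(t) = 358010 + 210000 × 0.3268 = 426640 Tg N.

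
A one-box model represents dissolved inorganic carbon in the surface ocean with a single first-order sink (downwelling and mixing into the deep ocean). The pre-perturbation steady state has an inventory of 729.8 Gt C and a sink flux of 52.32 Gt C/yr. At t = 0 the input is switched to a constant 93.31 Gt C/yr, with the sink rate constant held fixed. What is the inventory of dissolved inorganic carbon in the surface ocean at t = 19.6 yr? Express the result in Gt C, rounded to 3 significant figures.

1160 Gt C

Residence time τ = M₀/F₀ = 13.95 yr. The eventual steady state is M_∞ = M₀·(F₁/F₀) = 729.8 × 93.31/52.32 = 1301.6 Gt C.
The anomaly ΔM(t) = M(t) − M_∞ decays as ΔM₀·e^(−t/τ) with ΔM₀ = 729.8 − 1301.6 = −571.8 Gt C.
At t = 19.6 yr, e^(−t/τ) = e^(−1.405) = 0.2453, so ΔM = −140.3 Gt C and M = 1301.6 − 140.3 = 1161.3 Gt C.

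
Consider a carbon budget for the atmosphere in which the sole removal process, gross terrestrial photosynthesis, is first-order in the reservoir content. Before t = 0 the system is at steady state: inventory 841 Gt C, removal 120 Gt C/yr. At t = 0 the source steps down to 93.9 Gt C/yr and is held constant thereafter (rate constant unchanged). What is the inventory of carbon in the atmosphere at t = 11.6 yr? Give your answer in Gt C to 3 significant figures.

Residence time τ = M₀/F₀ = 7.008 yr. The eventual steady state is M_∞ = M₀·(F₁/F₀) = 841 × 93.9/120 = 658.08 Gt C.
The anomaly ΔM(t) = M(t) − M_∞ decays as ΔM₀·e^(−t/τ) with ΔM₀ = 841 − 658.08 = 182.9 Gt C.
At t = 11.6 yr, e^(−t/τ) = e^(−1.655) = 0.1911, so ΔM = 34.95 Gt C and M = 658.08 + 34.95 = 693.03 Gt C.

693 Gt C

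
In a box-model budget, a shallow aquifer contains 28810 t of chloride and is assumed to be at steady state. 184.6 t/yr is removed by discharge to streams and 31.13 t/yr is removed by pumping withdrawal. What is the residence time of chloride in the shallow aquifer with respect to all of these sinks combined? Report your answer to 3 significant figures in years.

134 yr

Total removal flux = 184.6 + 31.13 = 215.73 t/yr.
τ = M / ΣF_out = 28810 / 215.73 = 133.5 yr.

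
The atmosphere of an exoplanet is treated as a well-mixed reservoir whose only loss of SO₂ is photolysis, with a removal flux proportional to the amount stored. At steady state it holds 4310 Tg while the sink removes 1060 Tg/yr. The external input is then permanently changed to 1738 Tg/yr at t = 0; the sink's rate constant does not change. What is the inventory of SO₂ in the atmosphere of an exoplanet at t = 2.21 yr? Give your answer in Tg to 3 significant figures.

5470 Tg

The sink rate constant is k = F₀/M₀ = 1060/4310 = 0.2459 yr⁻¹.
Solving dM/dt = F₁ − kM with M(0) = M₀ gives M(t) = F₁/k + (M₀ − F₁/k)·e^(−kt).
F₁/k = 1738/0.2459 = 7066.8 Tg; kt = 0.2459 × 2.21 = 0.5435, e^(−kt) = 0.5807.
M(2.21) = 7066.8 + (4310 − 7066.8) × 0.5807 = 7066.8 − 1601 = 5465.9 Tg.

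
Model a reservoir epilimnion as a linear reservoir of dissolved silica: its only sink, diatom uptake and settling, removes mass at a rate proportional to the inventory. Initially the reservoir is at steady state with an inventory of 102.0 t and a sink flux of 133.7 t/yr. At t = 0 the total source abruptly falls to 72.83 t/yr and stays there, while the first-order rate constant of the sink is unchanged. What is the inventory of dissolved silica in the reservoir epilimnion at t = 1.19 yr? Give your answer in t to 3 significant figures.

The sink rate constant is k = F₀/M₀ = 133.7/102.0 = 1.311 yr⁻¹.
Solving dM/dt = F₁ − kM with M(0) = M₀ gives M(t) = F₁/k + (M₀ − F₁/k)·e^(−kt).
F₁/k = 72.83/1.311 = 55.562 t; kt = 1.311 × 1.19 = 1.560, e^(−kt) = 0.2102.
M(1.19) = 55.562 + (102.0 − 55.562) × 0.2102 = 55.562 + 9.760 = 65.322 t.

65.3 t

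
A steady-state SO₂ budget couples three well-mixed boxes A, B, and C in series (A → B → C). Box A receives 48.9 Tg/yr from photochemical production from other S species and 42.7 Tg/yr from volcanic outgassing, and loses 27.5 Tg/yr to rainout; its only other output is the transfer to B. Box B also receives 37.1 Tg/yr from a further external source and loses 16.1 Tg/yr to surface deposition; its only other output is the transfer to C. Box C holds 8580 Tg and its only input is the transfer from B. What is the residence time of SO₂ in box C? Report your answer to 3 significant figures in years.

Box A: F(A→B) = (48.9 + 42.7) − 27.5 = 64.100 Tg/yr.
Box B: F(B→C) = (64.100 + 37.1) − 16.1 = 85.100 Tg/yr.
Box C throughput = its input = 85.100 Tg/yr; τ = 8580 / 85.100 = 100.8 yr.

101 yr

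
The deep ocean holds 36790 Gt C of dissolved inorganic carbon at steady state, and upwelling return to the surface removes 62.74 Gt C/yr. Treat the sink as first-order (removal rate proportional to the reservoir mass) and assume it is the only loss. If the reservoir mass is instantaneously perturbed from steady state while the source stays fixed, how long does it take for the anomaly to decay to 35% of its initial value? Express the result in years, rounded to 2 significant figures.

620 yr

For a linear reservoir the anomaly decays as exp(−t/τ) with τ = M/F = 36790/62.74 = 586.4 yr.
exp(−t/τ) = 0.35 ⇒ t = −τ ln(0.35) = 586.4 × 1.050 = 615.6 yr.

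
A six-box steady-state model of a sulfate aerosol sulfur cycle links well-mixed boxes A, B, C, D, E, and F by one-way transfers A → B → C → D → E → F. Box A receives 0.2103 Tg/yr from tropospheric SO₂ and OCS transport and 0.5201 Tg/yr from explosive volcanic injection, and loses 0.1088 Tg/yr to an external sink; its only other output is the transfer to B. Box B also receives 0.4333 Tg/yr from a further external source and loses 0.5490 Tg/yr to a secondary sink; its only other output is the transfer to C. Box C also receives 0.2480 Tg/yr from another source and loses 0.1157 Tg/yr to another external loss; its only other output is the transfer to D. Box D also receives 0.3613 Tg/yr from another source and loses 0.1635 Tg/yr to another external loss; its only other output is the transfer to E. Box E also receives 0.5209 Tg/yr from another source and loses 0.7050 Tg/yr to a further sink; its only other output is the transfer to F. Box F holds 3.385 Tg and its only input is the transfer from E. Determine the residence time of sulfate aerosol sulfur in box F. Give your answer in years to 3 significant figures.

5.19 yr

Box A: F(A→B) = (0.2103 + 0.5201) − 0.1088 = 0.62160 Tg/yr.
Box B: F(B→C) = (0.62160 + 0.4333) − 0.5490 = 0.50590 Tg/yr.
Box C: F(C→D) = (0.50590 + 0.2480) − 0.1157 = 0.63820 Tg/yr.
Box D: F(D→E) = (0.63820 + 0.3613) − 0.1635 = 0.83600 Tg/yr.
Box E: F(E→F) = (0.83600 + 0.5209) − 0.7050 = 0.65190 Tg/yr.
Box F throughput = its input = 0.65190 Tg/yr; τ = 3.385 / 0.65190 = 5.193 yr.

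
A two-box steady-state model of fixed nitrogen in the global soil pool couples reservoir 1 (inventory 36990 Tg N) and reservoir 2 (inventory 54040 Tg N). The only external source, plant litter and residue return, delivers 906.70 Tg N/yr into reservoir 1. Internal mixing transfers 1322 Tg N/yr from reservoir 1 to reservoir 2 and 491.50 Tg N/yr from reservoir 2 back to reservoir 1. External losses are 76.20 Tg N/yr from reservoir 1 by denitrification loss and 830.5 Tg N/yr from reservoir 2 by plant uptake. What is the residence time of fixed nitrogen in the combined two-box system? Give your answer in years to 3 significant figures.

Residence time in the combined system uses the total inventory and the total *external* removal — internal exchanges between the two boxes cancel.
M_total = 36990 + 54040 = 91030 Tg N.
ΣF_external_out = 76.20 + 830.5 = 906.70 Tg N/yr.
τ = M_total / ΣF_ext = 91030 / 906.70 = 100.4 yr.

100 yr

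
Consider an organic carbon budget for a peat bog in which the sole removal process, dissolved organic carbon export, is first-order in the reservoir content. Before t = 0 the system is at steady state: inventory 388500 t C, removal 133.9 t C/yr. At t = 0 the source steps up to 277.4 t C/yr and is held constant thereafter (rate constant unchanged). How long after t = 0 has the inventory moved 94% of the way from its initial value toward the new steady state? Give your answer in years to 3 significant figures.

τ = M₀/F₀ = 388500/133.9 = 2901 yr.
The remaining gap fraction is e^(−t/τ); 94% covered ⇒ e^(−t/τ) = 0.0600.
t = −τ ln(0.0600) = 2901 × 2.813 = 8163 yr.

8160 yr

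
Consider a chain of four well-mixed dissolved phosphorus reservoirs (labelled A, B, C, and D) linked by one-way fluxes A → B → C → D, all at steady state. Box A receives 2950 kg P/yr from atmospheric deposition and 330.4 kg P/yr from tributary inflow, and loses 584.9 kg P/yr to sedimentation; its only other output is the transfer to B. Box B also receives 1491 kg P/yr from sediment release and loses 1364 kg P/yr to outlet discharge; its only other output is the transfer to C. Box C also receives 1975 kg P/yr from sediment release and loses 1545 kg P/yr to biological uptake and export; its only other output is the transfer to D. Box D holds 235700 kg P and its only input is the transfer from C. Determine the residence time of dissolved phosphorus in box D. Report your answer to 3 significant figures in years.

72.5 yr

Box A: F(A→B) = (2950 + 330.4) − 584.9 = 2695.5 kg P/yr.
Box B: F(B→C) = (2695.5 + 1491) − 1364 = 2822.5 kg P/yr.
Box C: F(C→D) = (2822.5 + 1975) − 1545 = 3252.5 kg P/yr.
Box D throughput = its input = 3252.5 kg P/yr; τ = 235700 / 3252.5 = 72.47 yr.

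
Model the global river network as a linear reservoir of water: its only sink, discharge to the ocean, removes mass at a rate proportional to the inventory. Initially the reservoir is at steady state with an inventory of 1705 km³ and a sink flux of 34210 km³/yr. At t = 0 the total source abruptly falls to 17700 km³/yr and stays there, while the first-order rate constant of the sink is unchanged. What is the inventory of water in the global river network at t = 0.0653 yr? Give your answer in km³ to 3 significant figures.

1100 km³

The sink rate constant is k = F₀/M₀ = 34210/1705 = 20.06 yr⁻¹.
Solving dM/dt = F₁ − kM with M(0) = M₀ gives M(t) = F₁/k + (M₀ − F₁/k)·e^(−kt).
F₁/k = 17700/20.06 = 882.15 km³; kt = 20.06 × 0.0653 = 1.310, e^(−kt) = 0.2698.
M(0.0653) = 882.15 + (1705 − 882.15) × 0.2698 = 882.15 + 222.0 = 1104.1 km³.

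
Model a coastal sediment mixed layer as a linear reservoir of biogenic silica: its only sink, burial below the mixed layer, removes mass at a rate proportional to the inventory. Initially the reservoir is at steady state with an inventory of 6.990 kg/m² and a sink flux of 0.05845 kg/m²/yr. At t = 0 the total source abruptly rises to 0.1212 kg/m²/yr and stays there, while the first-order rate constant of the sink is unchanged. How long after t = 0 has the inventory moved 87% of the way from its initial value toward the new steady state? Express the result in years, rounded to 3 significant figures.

τ = M₀/F₀ = 6.990/0.05845 = 119.6 yr.
The remaining gap fraction is e^(−t/τ); 87% covered ⇒ e^(−t/τ) = 0.130.
t = −τ ln(0.130) = 119.6 × 2.040 = 244.0 yr.

244 yr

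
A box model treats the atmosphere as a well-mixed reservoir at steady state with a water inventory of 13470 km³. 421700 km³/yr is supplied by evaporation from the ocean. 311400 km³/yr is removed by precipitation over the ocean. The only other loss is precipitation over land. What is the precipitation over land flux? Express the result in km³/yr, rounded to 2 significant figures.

At steady state ΣF_in = ΣF_out.
ΣF_in = 421700 km³/yr.
Precipitation over land flux = ΣF_in − (311400) = 421700 − 311400 = 110300 km³/yr.

110000 km³/yr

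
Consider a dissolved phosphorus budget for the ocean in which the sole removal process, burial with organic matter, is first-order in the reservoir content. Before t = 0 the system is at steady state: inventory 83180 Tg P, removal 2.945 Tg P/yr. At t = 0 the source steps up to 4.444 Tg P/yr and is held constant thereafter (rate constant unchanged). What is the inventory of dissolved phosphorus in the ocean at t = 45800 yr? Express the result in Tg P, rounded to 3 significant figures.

117000 Tg P

τ = M₀/F₀ = 83180/2.945 = 28240 yr; rate constant k = 1/τ.
New steady state M_∞ = F₁/k = F₁·τ = 4.444 × 28240 = 125520 Tg P.
M(t) = M_∞ + (M₀ − M_∞)·e^(−t/τ); t/τ = 45800/28240 = 1.622, so e^(−t/τ) = 0.1976.
M(t) = 125520 − 42340 × 0.1976 = 117150 Tg P.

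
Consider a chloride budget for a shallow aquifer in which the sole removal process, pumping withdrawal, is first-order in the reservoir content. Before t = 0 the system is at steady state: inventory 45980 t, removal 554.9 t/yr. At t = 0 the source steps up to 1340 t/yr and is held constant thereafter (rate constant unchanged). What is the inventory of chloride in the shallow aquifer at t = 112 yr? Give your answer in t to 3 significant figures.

The sink rate constant is k = F₀/M₀ = 554.9/45980 = 0.01207 yr⁻¹.
Solving dM/dt = F₁ − kM with M(0) = M₀ gives M(t) = F₁/k + (M₀ − F₁/k)·e^(−kt).
F₁/k = 1340/0.01207 = 111030 t; kt = 0.01207 × 112 = 1.352, e^(−kt) = 0.2588.
M(112) = 111030 + (45980 − 111030) × 0.2588 = 111030 − 16840 = 94198 t.

94200 t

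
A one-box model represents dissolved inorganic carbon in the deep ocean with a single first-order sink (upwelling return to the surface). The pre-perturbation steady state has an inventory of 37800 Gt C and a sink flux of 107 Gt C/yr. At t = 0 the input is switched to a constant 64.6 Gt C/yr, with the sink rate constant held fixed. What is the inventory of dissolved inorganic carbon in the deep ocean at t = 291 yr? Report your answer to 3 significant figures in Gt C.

The sink rate constant is k = F₀/M₀ = 107/37800 = 0.002831 yr⁻¹.
Solving dM/dt = F₁ − kM with M(0) = M₀ gives M(t) = F₁/k + (M₀ − F₁/k)·e^(−kt).
F₁/k = 64.6/0.002831 = 22821 Gt C; kt = 0.002831 × 291 = 0.8237, e^(−kt) = 0.4388.
M(291) = 22821 + (37800 − 22821) × 0.4388 = 22821 + 6573 = 29394 Gt C.

29400 Gt C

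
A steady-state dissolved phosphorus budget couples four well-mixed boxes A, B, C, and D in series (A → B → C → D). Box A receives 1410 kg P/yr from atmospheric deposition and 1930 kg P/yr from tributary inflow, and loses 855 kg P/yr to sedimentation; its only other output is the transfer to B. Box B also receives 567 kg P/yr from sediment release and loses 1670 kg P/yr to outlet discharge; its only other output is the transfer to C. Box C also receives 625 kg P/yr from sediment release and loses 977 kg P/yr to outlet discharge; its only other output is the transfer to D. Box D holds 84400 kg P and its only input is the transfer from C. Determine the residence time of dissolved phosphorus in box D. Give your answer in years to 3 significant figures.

81.9 yr

Box A: F(A→B) = (1410 + 1930) − 855 = 2485.0 kg P/yr.
Box B: F(B→C) = (2485.0 + 567) − 1670 = 1382.0 kg P/yr.
Box C: F(C→D) = (1382.0 + 625) − 977 = 1030.0 kg P/yr.
Box D throughput = its input = 1030.0 kg P/yr; τ = 84400 / 1030.0 = 81.94 yr.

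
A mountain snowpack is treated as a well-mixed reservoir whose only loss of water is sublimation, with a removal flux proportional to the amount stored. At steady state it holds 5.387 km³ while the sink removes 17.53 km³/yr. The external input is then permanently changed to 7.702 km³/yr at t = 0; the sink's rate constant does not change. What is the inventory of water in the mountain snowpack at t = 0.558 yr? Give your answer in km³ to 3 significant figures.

2.86 km³

The sink rate constant is k = F₀/M₀ = 17.53/5.387 = 3.254 yr⁻¹.
Solving dM/dt = F₁ − kM with M(0) = M₀ gives M(t) = F₁/k + (M₀ − F₁/k)·e^(−kt).
F₁/k = 7.702/3.254 = 2.3668 km³; kt = 3.254 × 0.558 = 1.816, e^(−kt) = 0.1627.
M(0.558) = 2.3668 + (5.387 − 2.3668) × 0.1627 = 2.3668 + 0.4914 = 2.8582 km³.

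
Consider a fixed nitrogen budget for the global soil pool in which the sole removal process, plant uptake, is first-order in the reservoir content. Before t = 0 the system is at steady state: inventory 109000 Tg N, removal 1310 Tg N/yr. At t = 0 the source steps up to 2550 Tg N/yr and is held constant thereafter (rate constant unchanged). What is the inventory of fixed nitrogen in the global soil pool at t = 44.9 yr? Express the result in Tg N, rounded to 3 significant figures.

152000 Tg N

τ = M₀/F₀ = 109000/1310 = 83.21 yr; rate constant k = 1/τ.
New steady state M_∞ = F₁/k = F₁·τ = 2550 × 83.21 = 212180 Tg N.
M(t) = M_∞ + (M₀ − M_∞)·e^(−t/τ); t/τ = 44.9/83.21 = 0.5396, so e^(−t/τ) = 0.5830.
M(t) = 212180 − 103200 × 0.5830 = 152030 Tg N.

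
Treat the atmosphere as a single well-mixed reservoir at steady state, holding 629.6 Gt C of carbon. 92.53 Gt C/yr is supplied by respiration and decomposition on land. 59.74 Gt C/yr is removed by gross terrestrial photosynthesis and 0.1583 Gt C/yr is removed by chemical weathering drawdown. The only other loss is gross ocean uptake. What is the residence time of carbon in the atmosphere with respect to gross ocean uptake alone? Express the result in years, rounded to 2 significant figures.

19 yr

At steady state ΣF_in = ΣF_out.
ΣF_in = 92.530 Gt C/yr.
Gross ocean uptake flux = ΣF_in − (59.74 + 0.1583) = 92.530 − 59.90 = 32.63 Gt C/yr.
τ = M / F = 629.6 / 32.63 = 19.29 yr.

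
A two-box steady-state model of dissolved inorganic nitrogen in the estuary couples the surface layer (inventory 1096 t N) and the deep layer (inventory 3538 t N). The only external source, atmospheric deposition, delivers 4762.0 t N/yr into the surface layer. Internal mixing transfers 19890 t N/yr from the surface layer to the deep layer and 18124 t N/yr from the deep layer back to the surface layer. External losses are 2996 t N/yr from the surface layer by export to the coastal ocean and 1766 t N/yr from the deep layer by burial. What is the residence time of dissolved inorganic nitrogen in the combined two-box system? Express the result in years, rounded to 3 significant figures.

Residence time in the combined system uses the total inventory and the total *external* removal — internal exchanges between the two boxes cancel.
M_total = 1096 + 3538 = 4634.0 t N.
ΣF_external_out = 2996 + 1766 = 4762.0 t N/yr.
τ = M_total / ΣF_ext = 4634.0 / 4762.0 = 0.9731 yr.

0.973 yr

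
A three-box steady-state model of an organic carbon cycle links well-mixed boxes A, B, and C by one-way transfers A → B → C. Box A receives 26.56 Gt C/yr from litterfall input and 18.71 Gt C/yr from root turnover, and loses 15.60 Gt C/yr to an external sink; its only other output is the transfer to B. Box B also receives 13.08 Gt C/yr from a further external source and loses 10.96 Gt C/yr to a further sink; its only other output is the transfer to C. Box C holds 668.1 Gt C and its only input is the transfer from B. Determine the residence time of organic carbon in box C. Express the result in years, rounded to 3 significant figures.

21.0 yr

Box A: F(A→B) = (26.56 + 18.71) − 15.60 = 29.670 Gt C/yr.
Box B: F(B→C) = (29.670 + 13.08) − 10.96 = 31.790 Gt C/yr.
Box C throughput = its input = 31.790 Gt C/yr; τ = 668.1 / 31.790 = 21.02 yr.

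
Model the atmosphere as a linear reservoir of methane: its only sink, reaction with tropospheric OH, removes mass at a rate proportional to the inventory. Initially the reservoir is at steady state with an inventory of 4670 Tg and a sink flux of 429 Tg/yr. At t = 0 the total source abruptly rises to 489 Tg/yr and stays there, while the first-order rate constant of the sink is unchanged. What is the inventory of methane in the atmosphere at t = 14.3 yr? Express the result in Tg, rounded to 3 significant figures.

5150 Tg

The sink rate constant is k = F₀/M₀ = 429/4670 = 0.09186 yr⁻¹.
Solving dM/dt = F₁ − kM with M(0) = M₀ gives M(t) = F₁/k + (M₀ − F₁/k)·e^(−kt).
F₁/k = 489/0.09186 = 5323.1 Tg; kt = 0.09186 × 14.3 = 1.314, e^(−kt) = 0.2688.
M(14.3) = 5323.1 + (4670 − 5323.1) × 0.2688 = 5323.1 − 175.6 = 5147.6 Tg.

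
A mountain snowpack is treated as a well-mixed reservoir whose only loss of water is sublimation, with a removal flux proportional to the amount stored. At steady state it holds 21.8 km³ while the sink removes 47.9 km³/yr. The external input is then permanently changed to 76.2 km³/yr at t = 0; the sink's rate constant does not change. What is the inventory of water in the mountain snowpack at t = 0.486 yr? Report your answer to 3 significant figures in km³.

The sink rate constant is k = F₀/M₀ = 47.9/21.8 = 2.197 yr⁻¹.
Solving dM/dt = F₁ − kM with M(0) = M₀ gives M(t) = F₁/k + (M₀ − F₁/k)·e^(−kt).
F₁/k = 76.2/2.197 = 34.680 km³; kt = 2.197 × 0.486 = 1.068, e^(−kt) = 0.3437.
M(0.486) = 34.680 + (21.8 − 34.680) × 0.3437 = 34.680 − 4.427 = 30.252 km³.

30.3 km³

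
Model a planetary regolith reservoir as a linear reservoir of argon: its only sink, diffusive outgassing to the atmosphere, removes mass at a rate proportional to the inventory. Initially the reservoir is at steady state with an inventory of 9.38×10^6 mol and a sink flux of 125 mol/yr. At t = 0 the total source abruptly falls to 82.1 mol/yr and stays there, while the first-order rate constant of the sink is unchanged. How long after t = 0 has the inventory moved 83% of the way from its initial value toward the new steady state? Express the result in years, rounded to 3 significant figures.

133000 yr

τ = M₀/F₀ = 9.38×10^6/125 = 75040 yr.
The remaining gap fraction is e^(−t/τ); 83% covered ⇒ e^(−t/τ) = 0.170.
t = −τ ln(0.170) = 75040 × 1.772 = 133000 yr.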